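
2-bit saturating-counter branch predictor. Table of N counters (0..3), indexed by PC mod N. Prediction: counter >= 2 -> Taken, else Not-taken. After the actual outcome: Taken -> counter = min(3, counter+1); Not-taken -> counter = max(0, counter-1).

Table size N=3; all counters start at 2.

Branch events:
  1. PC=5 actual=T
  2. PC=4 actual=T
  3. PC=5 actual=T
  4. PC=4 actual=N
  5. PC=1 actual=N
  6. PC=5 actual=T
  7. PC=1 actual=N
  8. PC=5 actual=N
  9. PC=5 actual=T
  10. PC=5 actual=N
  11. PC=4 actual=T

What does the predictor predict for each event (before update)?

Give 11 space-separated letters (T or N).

Ev 1: PC=5 idx=2 pred=T actual=T -> ctr[2]=3
Ev 2: PC=4 idx=1 pred=T actual=T -> ctr[1]=3
Ev 3: PC=5 idx=2 pred=T actual=T -> ctr[2]=3
Ev 4: PC=4 idx=1 pred=T actual=N -> ctr[1]=2
Ev 5: PC=1 idx=1 pred=T actual=N -> ctr[1]=1
Ev 6: PC=5 idx=2 pred=T actual=T -> ctr[2]=3
Ev 7: PC=1 idx=1 pred=N actual=N -> ctr[1]=0
Ev 8: PC=5 idx=2 pred=T actual=N -> ctr[2]=2
Ev 9: PC=5 idx=2 pred=T actual=T -> ctr[2]=3
Ev 10: PC=5 idx=2 pred=T actual=N -> ctr[2]=2
Ev 11: PC=4 idx=1 pred=N actual=T -> ctr[1]=1

Answer: T T T T T T N T T T N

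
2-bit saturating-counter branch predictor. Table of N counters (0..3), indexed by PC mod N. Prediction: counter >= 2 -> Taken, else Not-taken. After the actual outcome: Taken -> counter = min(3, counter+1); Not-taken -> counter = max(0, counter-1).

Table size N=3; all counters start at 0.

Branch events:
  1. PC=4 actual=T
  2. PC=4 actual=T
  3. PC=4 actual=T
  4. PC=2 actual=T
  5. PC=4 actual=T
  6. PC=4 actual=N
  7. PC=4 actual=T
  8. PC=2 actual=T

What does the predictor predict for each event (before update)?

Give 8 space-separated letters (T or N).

Answer: N N T N T T T N

Derivation:
Ev 1: PC=4 idx=1 pred=N actual=T -> ctr[1]=1
Ev 2: PC=4 idx=1 pred=N actual=T -> ctr[1]=2
Ev 3: PC=4 idx=1 pred=T actual=T -> ctr[1]=3
Ev 4: PC=2 idx=2 pred=N actual=T -> ctr[2]=1
Ev 5: PC=4 idx=1 pred=T actual=T -> ctr[1]=3
Ev 6: PC=4 idx=1 pred=T actual=N -> ctr[1]=2
Ev 7: PC=4 idx=1 pred=T actual=T -> ctr[1]=3
Ev 8: PC=2 idx=2 pred=N actual=T -> ctr[2]=2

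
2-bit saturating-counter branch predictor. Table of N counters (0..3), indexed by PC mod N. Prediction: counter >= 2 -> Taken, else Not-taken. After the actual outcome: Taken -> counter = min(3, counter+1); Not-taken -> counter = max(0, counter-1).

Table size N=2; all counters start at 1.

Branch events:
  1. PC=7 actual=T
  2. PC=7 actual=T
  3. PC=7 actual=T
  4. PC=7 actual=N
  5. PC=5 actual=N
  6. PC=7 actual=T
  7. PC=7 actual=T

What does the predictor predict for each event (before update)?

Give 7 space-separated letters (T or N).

Answer: N T T T T N T

Derivation:
Ev 1: PC=7 idx=1 pred=N actual=T -> ctr[1]=2
Ev 2: PC=7 idx=1 pred=T actual=T -> ctr[1]=3
Ev 3: PC=7 idx=1 pred=T actual=T -> ctr[1]=3
Ev 4: PC=7 idx=1 pred=T actual=N -> ctr[1]=2
Ev 5: PC=5 idx=1 pred=T actual=N -> ctr[1]=1
Ev 6: PC=7 idx=1 pred=N actual=T -> ctr[1]=2
Ev 7: PC=7 idx=1 pred=T actual=T -> ctr[1]=3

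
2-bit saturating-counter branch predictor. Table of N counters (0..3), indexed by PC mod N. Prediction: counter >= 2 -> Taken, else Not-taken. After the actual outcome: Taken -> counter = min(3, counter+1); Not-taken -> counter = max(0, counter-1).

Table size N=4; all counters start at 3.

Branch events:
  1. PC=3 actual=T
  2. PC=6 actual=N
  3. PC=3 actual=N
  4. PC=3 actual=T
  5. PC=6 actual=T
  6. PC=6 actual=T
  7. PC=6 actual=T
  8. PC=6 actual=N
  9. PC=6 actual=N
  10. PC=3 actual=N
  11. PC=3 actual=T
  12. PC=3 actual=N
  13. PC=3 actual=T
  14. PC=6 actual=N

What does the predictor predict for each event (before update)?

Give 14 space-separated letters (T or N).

Ev 1: PC=3 idx=3 pred=T actual=T -> ctr[3]=3
Ev 2: PC=6 idx=2 pred=T actual=N -> ctr[2]=2
Ev 3: PC=3 idx=3 pred=T actual=N -> ctr[3]=2
Ev 4: PC=3 idx=3 pred=T actual=T -> ctr[3]=3
Ev 5: PC=6 idx=2 pred=T actual=T -> ctr[2]=3
Ev 6: PC=6 idx=2 pred=T actual=T -> ctr[2]=3
Ev 7: PC=6 idx=2 pred=T actual=T -> ctr[2]=3
Ev 8: PC=6 idx=2 pred=T actual=N -> ctr[2]=2
Ev 9: PC=6 idx=2 pred=T actual=N -> ctr[2]=1
Ev 10: PC=3 idx=3 pred=T actual=N -> ctr[3]=2
Ev 11: PC=3 idx=3 pred=T actual=T -> ctr[3]=3
Ev 12: PC=3 idx=3 pred=T actual=N -> ctr[3]=2
Ev 13: PC=3 idx=3 pred=T actual=T -> ctr[3]=3
Ev 14: PC=6 idx=2 pred=N actual=N -> ctr[2]=0

Answer: T T T T T T T T T T T T T N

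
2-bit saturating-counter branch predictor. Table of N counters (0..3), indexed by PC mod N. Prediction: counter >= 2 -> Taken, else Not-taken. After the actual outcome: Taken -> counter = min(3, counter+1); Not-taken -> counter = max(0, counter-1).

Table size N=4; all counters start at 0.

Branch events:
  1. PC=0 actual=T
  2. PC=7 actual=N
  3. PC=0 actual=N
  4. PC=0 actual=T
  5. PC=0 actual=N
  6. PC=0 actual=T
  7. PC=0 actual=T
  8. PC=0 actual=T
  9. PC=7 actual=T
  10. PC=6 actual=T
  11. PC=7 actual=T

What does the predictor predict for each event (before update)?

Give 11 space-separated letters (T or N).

Ev 1: PC=0 idx=0 pred=N actual=T -> ctr[0]=1
Ev 2: PC=7 idx=3 pred=N actual=N -> ctr[3]=0
Ev 3: PC=0 idx=0 pred=N actual=N -> ctr[0]=0
Ev 4: PC=0 idx=0 pred=N actual=T -> ctr[0]=1
Ev 5: PC=0 idx=0 pred=N actual=N -> ctr[0]=0
Ev 6: PC=0 idx=0 pred=N actual=T -> ctr[0]=1
Ev 7: PC=0 idx=0 pred=N actual=T -> ctr[0]=2
Ev 8: PC=0 idx=0 pred=T actual=T -> ctr[0]=3
Ev 9: PC=7 idx=3 pred=N actual=T -> ctr[3]=1
Ev 10: PC=6 idx=2 pred=N actual=T -> ctr[2]=1
Ev 11: PC=7 idx=3 pred=N actual=T -> ctr[3]=2

Answer: N N N N N N N T N N N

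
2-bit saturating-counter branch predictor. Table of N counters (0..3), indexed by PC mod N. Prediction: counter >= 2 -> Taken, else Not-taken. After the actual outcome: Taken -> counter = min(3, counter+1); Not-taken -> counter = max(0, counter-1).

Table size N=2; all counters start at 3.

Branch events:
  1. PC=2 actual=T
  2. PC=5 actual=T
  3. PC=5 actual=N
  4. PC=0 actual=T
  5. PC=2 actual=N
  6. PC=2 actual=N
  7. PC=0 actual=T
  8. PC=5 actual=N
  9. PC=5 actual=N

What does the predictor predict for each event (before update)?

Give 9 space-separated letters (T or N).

Ev 1: PC=2 idx=0 pred=T actual=T -> ctr[0]=3
Ev 2: PC=5 idx=1 pred=T actual=T -> ctr[1]=3
Ev 3: PC=5 idx=1 pred=T actual=N -> ctr[1]=2
Ev 4: PC=0 idx=0 pred=T actual=T -> ctr[0]=3
Ev 5: PC=2 idx=0 pred=T actual=N -> ctr[0]=2
Ev 6: PC=2 idx=0 pred=T actual=N -> ctr[0]=1
Ev 7: PC=0 idx=0 pred=N actual=T -> ctr[0]=2
Ev 8: PC=5 idx=1 pred=T actual=N -> ctr[1]=1
Ev 9: PC=5 idx=1 pred=N actual=N -> ctr[1]=0

Answer: T T T T T T N T N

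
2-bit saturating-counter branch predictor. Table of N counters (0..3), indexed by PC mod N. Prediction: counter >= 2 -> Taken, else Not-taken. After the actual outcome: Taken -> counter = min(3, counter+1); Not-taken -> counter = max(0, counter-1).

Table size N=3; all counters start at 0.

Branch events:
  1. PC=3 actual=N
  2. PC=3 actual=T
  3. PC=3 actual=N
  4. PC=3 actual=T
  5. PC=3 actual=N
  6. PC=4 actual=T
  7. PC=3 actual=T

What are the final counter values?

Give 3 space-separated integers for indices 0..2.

Ev 1: PC=3 idx=0 pred=N actual=N -> ctr[0]=0
Ev 2: PC=3 idx=0 pred=N actual=T -> ctr[0]=1
Ev 3: PC=3 idx=0 pred=N actual=N -> ctr[0]=0
Ev 4: PC=3 idx=0 pred=N actual=T -> ctr[0]=1
Ev 5: PC=3 idx=0 pred=N actual=N -> ctr[0]=0
Ev 6: PC=4 idx=1 pred=N actual=T -> ctr[1]=1
Ev 7: PC=3 idx=0 pred=N actual=T -> ctr[0]=1

Answer: 1 1 0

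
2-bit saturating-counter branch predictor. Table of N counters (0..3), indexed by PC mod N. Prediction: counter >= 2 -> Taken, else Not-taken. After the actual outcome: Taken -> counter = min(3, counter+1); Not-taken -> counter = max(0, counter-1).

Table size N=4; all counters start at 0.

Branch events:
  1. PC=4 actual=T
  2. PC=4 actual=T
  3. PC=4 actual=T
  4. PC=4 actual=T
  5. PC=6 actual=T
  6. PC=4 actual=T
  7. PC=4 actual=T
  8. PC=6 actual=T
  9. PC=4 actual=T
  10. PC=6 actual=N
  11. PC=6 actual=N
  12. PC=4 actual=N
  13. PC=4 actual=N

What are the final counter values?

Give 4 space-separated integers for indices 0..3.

Ev 1: PC=4 idx=0 pred=N actual=T -> ctr[0]=1
Ev 2: PC=4 idx=0 pred=N actual=T -> ctr[0]=2
Ev 3: PC=4 idx=0 pred=T actual=T -> ctr[0]=3
Ev 4: PC=4 idx=0 pred=T actual=T -> ctr[0]=3
Ev 5: PC=6 idx=2 pred=N actual=T -> ctr[2]=1
Ev 6: PC=4 idx=0 pred=T actual=T -> ctr[0]=3
Ev 7: PC=4 idx=0 pred=T actual=T -> ctr[0]=3
Ev 8: PC=6 idx=2 pred=N actual=T -> ctr[2]=2
Ev 9: PC=4 idx=0 pred=T actual=T -> ctr[0]=3
Ev 10: PC=6 idx=2 pred=T actual=N -> ctr[2]=1
Ev 11: PC=6 idx=2 pred=N actual=N -> ctr[2]=0
Ev 12: PC=4 idx=0 pred=T actual=N -> ctr[0]=2
Ev 13: PC=4 idx=0 pred=T actual=N -> ctr[0]=1

Answer: 1 0 0 0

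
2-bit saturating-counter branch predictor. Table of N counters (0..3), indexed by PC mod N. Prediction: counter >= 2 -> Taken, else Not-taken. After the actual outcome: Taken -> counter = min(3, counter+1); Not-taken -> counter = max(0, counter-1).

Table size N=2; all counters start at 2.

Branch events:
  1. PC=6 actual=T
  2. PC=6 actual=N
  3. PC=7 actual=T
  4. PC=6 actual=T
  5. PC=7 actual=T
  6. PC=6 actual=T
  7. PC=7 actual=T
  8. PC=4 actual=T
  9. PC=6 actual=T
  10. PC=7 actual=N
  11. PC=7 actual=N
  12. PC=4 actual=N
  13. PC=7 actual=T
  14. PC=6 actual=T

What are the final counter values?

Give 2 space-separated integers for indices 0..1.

Answer: 3 2

Derivation:
Ev 1: PC=6 idx=0 pred=T actual=T -> ctr[0]=3
Ev 2: PC=6 idx=0 pred=T actual=N -> ctr[0]=2
Ev 3: PC=7 idx=1 pred=T actual=T -> ctr[1]=3
Ev 4: PC=6 idx=0 pred=T actual=T -> ctr[0]=3
Ev 5: PC=7 idx=1 pred=T actual=T -> ctr[1]=3
Ev 6: PC=6 idx=0 pred=T actual=T -> ctr[0]=3
Ev 7: PC=7 idx=1 pred=T actual=T -> ctr[1]=3
Ev 8: PC=4 idx=0 pred=T actual=T -> ctr[0]=3
Ev 9: PC=6 idx=0 pred=T actual=T -> ctr[0]=3
Ev 10: PC=7 idx=1 pred=T actual=N -> ctr[1]=2
Ev 11: PC=7 idx=1 pred=T actual=N -> ctr[1]=1
Ev 12: PC=4 idx=0 pred=T actual=N -> ctr[0]=2
Ev 13: PC=7 idx=1 pred=N actual=T -> ctr[1]=2
Ev 14: PC=6 idx=0 pred=T actual=T -> ctr[0]=3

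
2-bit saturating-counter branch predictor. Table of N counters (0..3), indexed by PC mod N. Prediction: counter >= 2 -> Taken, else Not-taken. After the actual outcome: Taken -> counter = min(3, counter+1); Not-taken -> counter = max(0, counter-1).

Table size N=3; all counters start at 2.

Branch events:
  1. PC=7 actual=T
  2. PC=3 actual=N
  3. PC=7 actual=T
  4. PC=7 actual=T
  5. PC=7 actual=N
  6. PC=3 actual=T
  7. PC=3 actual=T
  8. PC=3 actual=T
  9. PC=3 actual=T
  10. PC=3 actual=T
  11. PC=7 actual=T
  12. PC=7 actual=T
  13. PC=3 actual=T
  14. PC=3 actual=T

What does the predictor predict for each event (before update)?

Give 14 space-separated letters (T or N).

Ev 1: PC=7 idx=1 pred=T actual=T -> ctr[1]=3
Ev 2: PC=3 idx=0 pred=T actual=N -> ctr[0]=1
Ev 3: PC=7 idx=1 pred=T actual=T -> ctr[1]=3
Ev 4: PC=7 idx=1 pred=T actual=T -> ctr[1]=3
Ev 5: PC=7 idx=1 pred=T actual=N -> ctr[1]=2
Ev 6: PC=3 idx=0 pred=N actual=T -> ctr[0]=2
Ev 7: PC=3 idx=0 pred=T actual=T -> ctr[0]=3
Ev 8: PC=3 idx=0 pred=T actual=T -> ctr[0]=3
Ev 9: PC=3 idx=0 pred=T actual=T -> ctr[0]=3
Ev 10: PC=3 idx=0 pred=T actual=T -> ctr[0]=3
Ev 11: PC=7 idx=1 pred=T actual=T -> ctr[1]=3
Ev 12: PC=7 idx=1 pred=T actual=T -> ctr[1]=3
Ev 13: PC=3 idx=0 pred=T actual=T -> ctr[0]=3
Ev 14: PC=3 idx=0 pred=T actual=T -> ctr[0]=3

Answer: T T T T T N T T T T T T T T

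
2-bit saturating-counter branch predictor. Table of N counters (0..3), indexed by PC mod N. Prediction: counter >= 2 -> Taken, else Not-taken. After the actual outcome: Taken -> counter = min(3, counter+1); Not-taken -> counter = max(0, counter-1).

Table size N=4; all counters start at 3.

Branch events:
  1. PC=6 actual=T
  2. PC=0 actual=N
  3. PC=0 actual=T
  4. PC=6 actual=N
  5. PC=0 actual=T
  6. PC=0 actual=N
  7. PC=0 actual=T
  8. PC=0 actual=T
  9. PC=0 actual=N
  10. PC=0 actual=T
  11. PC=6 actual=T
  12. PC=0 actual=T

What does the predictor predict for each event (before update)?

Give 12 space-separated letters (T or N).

Answer: T T T T T T T T T T T T

Derivation:
Ev 1: PC=6 idx=2 pred=T actual=T -> ctr[2]=3
Ev 2: PC=0 idx=0 pred=T actual=N -> ctr[0]=2
Ev 3: PC=0 idx=0 pred=T actual=T -> ctr[0]=3
Ev 4: PC=6 idx=2 pred=T actual=N -> ctr[2]=2
Ev 5: PC=0 idx=0 pred=T actual=T -> ctr[0]=3
Ev 6: PC=0 idx=0 pred=T actual=N -> ctr[0]=2
Ev 7: PC=0 idx=0 pred=T actual=T -> ctr[0]=3
Ev 8: PC=0 idx=0 pred=T actual=T -> ctr[0]=3
Ev 9: PC=0 idx=0 pred=T actual=N -> ctr[0]=2
Ev 10: PC=0 idx=0 pred=T actual=T -> ctr[0]=3
Ev 11: PC=6 idx=2 pred=T actual=T -> ctr[2]=3
Ev 12: PC=0 idx=0 pred=T actual=T -> ctr[0]=3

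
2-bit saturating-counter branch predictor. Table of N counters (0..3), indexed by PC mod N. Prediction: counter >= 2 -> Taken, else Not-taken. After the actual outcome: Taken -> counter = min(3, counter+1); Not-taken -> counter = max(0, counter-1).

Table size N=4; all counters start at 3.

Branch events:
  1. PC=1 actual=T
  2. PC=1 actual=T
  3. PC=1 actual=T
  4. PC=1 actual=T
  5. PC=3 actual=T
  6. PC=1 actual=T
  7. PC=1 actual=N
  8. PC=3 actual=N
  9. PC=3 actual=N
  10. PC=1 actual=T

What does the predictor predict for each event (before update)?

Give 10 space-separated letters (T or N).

Answer: T T T T T T T T T T

Derivation:
Ev 1: PC=1 idx=1 pred=T actual=T -> ctr[1]=3
Ev 2: PC=1 idx=1 pred=T actual=T -> ctr[1]=3
Ev 3: PC=1 idx=1 pred=T actual=T -> ctr[1]=3
Ev 4: PC=1 idx=1 pred=T actual=T -> ctr[1]=3
Ev 5: PC=3 idx=3 pred=T actual=T -> ctr[3]=3
Ev 6: PC=1 idx=1 pred=T actual=T -> ctr[1]=3
Ev 7: PC=1 idx=1 pred=T actual=N -> ctr[1]=2
Ev 8: PC=3 idx=3 pred=T actual=N -> ctr[3]=2
Ev 9: PC=3 idx=3 pred=T actual=N -> ctr[3]=1
Ev 10: PC=1 idx=1 pred=T actual=T -> ctr[1]=3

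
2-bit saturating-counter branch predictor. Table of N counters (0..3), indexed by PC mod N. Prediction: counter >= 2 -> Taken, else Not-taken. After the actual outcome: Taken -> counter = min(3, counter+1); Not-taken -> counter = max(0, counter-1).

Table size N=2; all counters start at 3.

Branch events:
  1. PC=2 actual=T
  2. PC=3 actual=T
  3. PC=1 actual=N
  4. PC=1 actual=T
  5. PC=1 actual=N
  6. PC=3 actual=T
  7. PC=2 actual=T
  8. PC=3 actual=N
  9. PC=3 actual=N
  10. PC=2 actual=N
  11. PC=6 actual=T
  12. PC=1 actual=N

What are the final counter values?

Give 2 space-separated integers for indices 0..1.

Answer: 3 0

Derivation:
Ev 1: PC=2 idx=0 pred=T actual=T -> ctr[0]=3
Ev 2: PC=3 idx=1 pred=T actual=T -> ctr[1]=3
Ev 3: PC=1 idx=1 pred=T actual=N -> ctr[1]=2
Ev 4: PC=1 idx=1 pred=T actual=T -> ctr[1]=3
Ev 5: PC=1 idx=1 pred=T actual=N -> ctr[1]=2
Ev 6: PC=3 idx=1 pred=T actual=T -> ctr[1]=3
Ev 7: PC=2 idx=0 pred=T actual=T -> ctr[0]=3
Ev 8: PC=3 idx=1 pred=T actual=N -> ctr[1]=2
Ev 9: PC=3 idx=1 pred=T actual=N -> ctr[1]=1
Ev 10: PC=2 idx=0 pred=T actual=N -> ctr[0]=2
Ev 11: PC=6 idx=0 pred=T actual=T -> ctr[0]=3
Ev 12: PC=1 idx=1 pred=N actual=N -> ctr[1]=0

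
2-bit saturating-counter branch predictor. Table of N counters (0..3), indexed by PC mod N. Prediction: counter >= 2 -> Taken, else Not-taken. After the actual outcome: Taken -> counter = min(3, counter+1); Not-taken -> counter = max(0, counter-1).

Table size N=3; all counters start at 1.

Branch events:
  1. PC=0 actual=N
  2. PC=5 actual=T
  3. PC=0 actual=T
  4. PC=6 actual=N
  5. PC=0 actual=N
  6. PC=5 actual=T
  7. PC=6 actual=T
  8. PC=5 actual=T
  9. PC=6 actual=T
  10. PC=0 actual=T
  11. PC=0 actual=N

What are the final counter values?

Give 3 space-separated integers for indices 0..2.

Answer: 2 1 3

Derivation:
Ev 1: PC=0 idx=0 pred=N actual=N -> ctr[0]=0
Ev 2: PC=5 idx=2 pred=N actual=T -> ctr[2]=2
Ev 3: PC=0 idx=0 pred=N actual=T -> ctr[0]=1
Ev 4: PC=6 idx=0 pred=N actual=N -> ctr[0]=0
Ev 5: PC=0 idx=0 pred=N actual=N -> ctr[0]=0
Ev 6: PC=5 idx=2 pred=T actual=T -> ctr[2]=3
Ev 7: PC=6 idx=0 pred=N actual=T -> ctr[0]=1
Ev 8: PC=5 idx=2 pred=T actual=T -> ctr[2]=3
Ev 9: PC=6 idx=0 pred=N actual=T -> ctr[0]=2
Ev 10: PC=0 idx=0 pred=T actual=T -> ctr[0]=3
Ev 11: PC=0 idx=0 pred=T actual=N -> ctr[0]=2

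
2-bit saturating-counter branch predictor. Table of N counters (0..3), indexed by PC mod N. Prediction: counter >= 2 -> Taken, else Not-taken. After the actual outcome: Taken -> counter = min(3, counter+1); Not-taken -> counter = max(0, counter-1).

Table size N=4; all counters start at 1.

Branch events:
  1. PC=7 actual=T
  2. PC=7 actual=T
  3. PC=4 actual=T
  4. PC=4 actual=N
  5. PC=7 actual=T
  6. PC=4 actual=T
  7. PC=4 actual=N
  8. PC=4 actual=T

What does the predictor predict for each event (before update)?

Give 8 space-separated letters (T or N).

Answer: N T N T T N T N

Derivation:
Ev 1: PC=7 idx=3 pred=N actual=T -> ctr[3]=2
Ev 2: PC=7 idx=3 pred=T actual=T -> ctr[3]=3
Ev 3: PC=4 idx=0 pred=N actual=T -> ctr[0]=2
Ev 4: PC=4 idx=0 pred=T actual=N -> ctr[0]=1
Ev 5: PC=7 idx=3 pred=T actual=T -> ctr[3]=3
Ev 6: PC=4 idx=0 pred=N actual=T -> ctr[0]=2
Ev 7: PC=4 idx=0 pred=T actual=N -> ctr[0]=1
Ev 8: PC=4 idx=0 pred=N actual=T -> ctr[0]=2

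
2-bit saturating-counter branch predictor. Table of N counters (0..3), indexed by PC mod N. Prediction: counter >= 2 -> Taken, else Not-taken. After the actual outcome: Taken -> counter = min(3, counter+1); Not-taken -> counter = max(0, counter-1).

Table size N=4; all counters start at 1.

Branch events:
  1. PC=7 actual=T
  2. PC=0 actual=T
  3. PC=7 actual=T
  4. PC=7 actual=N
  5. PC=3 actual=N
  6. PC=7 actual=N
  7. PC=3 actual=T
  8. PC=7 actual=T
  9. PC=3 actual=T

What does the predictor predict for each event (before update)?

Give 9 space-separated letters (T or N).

Answer: N N T T T N N N T

Derivation:
Ev 1: PC=7 idx=3 pred=N actual=T -> ctr[3]=2
Ev 2: PC=0 idx=0 pred=N actual=T -> ctr[0]=2
Ev 3: PC=7 idx=3 pred=T actual=T -> ctr[3]=3
Ev 4: PC=7 idx=3 pred=T actual=N -> ctr[3]=2
Ev 5: PC=3 idx=3 pred=T actual=N -> ctr[3]=1
Ev 6: PC=7 idx=3 pred=N actual=N -> ctr[3]=0
Ev 7: PC=3 idx=3 pred=N actual=T -> ctr[3]=1
Ev 8: PC=7 idx=3 pred=N actual=T -> ctr[3]=2
Ev 9: PC=3 idx=3 pred=T actual=T -> ctr[3]=3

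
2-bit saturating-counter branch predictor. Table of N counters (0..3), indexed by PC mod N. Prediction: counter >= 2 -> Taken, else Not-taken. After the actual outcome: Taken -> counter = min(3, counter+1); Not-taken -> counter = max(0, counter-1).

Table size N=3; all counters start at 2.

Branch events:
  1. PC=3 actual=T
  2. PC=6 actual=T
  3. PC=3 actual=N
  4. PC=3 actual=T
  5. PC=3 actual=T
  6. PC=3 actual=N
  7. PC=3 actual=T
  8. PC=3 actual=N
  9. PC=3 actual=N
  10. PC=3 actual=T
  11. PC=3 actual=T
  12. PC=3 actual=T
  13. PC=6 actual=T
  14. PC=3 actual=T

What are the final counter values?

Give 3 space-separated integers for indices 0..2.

Ev 1: PC=3 idx=0 pred=T actual=T -> ctr[0]=3
Ev 2: PC=6 idx=0 pred=T actual=T -> ctr[0]=3
Ev 3: PC=3 idx=0 pred=T actual=N -> ctr[0]=2
Ev 4: PC=3 idx=0 pred=T actual=T -> ctr[0]=3
Ev 5: PC=3 idx=0 pred=T actual=T -> ctr[0]=3
Ev 6: PC=3 idx=0 pred=T actual=N -> ctr[0]=2
Ev 7: PC=3 idx=0 pred=T actual=T -> ctr[0]=3
Ev 8: PC=3 idx=0 pred=T actual=N -> ctr[0]=2
Ev 9: PC=3 idx=0 pred=T actual=N -> ctr[0]=1
Ev 10: PC=3 idx=0 pred=N actual=T -> ctr[0]=2
Ev 11: PC=3 idx=0 pred=T actual=T -> ctr[0]=3
Ev 12: PC=3 idx=0 pred=T actual=T -> ctr[0]=3
Ev 13: PC=6 idx=0 pred=T actual=T -> ctr[0]=3
Ev 14: PC=3 idx=0 pred=T actual=T -> ctr[0]=3

Answer: 3 2 2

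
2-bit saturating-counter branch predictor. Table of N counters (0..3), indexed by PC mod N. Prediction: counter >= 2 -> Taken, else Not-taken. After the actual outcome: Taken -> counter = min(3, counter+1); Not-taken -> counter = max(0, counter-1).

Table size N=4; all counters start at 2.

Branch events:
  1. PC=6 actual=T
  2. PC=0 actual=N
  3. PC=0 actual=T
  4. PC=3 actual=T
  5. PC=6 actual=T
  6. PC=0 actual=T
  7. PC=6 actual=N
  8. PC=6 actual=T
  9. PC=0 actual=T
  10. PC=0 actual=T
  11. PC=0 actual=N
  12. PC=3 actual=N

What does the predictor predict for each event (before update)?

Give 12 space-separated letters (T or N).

Answer: T T N T T T T T T T T T

Derivation:
Ev 1: PC=6 idx=2 pred=T actual=T -> ctr[2]=3
Ev 2: PC=0 idx=0 pred=T actual=N -> ctr[0]=1
Ev 3: PC=0 idx=0 pred=N actual=T -> ctr[0]=2
Ev 4: PC=3 idx=3 pred=T actual=T -> ctr[3]=3
Ev 5: PC=6 idx=2 pred=T actual=T -> ctr[2]=3
Ev 6: PC=0 idx=0 pred=T actual=T -> ctr[0]=3
Ev 7: PC=6 idx=2 pred=T actual=N -> ctr[2]=2
Ev 8: PC=6 idx=2 pred=T actual=T -> ctr[2]=3
Ev 9: PC=0 idx=0 pred=T actual=T -> ctr[0]=3
Ev 10: PC=0 idx=0 pred=T actual=T -> ctr[0]=3
Ev 11: PC=0 idx=0 pred=T actual=N -> ctr[0]=2
Ev 12: PC=3 idx=3 pred=T actual=N -> ctr[3]=2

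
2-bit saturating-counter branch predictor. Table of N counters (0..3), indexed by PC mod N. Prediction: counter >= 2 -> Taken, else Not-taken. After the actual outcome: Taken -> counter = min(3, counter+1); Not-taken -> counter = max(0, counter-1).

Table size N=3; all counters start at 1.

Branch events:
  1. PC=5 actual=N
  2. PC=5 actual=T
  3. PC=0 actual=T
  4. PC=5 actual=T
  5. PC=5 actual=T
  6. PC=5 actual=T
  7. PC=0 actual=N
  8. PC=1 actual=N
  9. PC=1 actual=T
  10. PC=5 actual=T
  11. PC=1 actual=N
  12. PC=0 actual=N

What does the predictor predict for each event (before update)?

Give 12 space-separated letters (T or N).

Answer: N N N N T T T N N T N N

Derivation:
Ev 1: PC=5 idx=2 pred=N actual=N -> ctr[2]=0
Ev 2: PC=5 idx=2 pred=N actual=T -> ctr[2]=1
Ev 3: PC=0 idx=0 pred=N actual=T -> ctr[0]=2
Ev 4: PC=5 idx=2 pred=N actual=T -> ctr[2]=2
Ev 5: PC=5 idx=2 pred=T actual=T -> ctr[2]=3
Ev 6: PC=5 idx=2 pred=T actual=T -> ctr[2]=3
Ev 7: PC=0 idx=0 pred=T actual=N -> ctr[0]=1
Ev 8: PC=1 idx=1 pred=N actual=N -> ctr[1]=0
Ev 9: PC=1 idx=1 pred=N actual=T -> ctr[1]=1
Ev 10: PC=5 idx=2 pred=T actual=T -> ctr[2]=3
Ev 11: PC=1 idx=1 pred=N actual=N -> ctr[1]=0
Ev 12: PC=0 idx=0 pred=N actual=N -> ctr[0]=0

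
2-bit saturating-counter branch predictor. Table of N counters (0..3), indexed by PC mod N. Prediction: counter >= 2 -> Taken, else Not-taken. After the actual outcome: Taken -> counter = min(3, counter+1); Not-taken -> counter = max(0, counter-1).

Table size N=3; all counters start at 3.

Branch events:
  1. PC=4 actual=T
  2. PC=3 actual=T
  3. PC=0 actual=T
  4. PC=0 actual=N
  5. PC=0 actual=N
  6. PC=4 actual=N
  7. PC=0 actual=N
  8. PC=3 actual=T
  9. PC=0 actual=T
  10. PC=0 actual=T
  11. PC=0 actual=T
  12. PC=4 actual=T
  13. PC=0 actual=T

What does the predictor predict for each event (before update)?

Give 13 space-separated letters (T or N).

Ev 1: PC=4 idx=1 pred=T actual=T -> ctr[1]=3
Ev 2: PC=3 idx=0 pred=T actual=T -> ctr[0]=3
Ev 3: PC=0 idx=0 pred=T actual=T -> ctr[0]=3
Ev 4: PC=0 idx=0 pred=T actual=N -> ctr[0]=2
Ev 5: PC=0 idx=0 pred=T actual=N -> ctr[0]=1
Ev 6: PC=4 idx=1 pred=T actual=N -> ctr[1]=2
Ev 7: PC=0 idx=0 pred=N actual=N -> ctr[0]=0
Ev 8: PC=3 idx=0 pred=N actual=T -> ctr[0]=1
Ev 9: PC=0 idx=0 pred=N actual=T -> ctr[0]=2
Ev 10: PC=0 idx=0 pred=T actual=T -> ctr[0]=3
Ev 11: PC=0 idx=0 pred=T actual=T -> ctr[0]=3
Ev 12: PC=4 idx=1 pred=T actual=T -> ctr[1]=3
Ev 13: PC=0 idx=0 pred=T actual=T -> ctr[0]=3

Answer: T T T T T T N N N T T T T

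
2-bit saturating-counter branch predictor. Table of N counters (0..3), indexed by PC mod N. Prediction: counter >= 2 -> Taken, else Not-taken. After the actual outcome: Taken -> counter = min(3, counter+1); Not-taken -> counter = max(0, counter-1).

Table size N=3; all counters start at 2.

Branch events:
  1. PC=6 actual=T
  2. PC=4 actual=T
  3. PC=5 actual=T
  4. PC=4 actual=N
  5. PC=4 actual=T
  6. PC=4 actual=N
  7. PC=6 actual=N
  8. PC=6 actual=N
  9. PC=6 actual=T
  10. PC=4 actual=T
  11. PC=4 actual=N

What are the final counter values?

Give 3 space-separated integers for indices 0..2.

Ev 1: PC=6 idx=0 pred=T actual=T -> ctr[0]=3
Ev 2: PC=4 idx=1 pred=T actual=T -> ctr[1]=3
Ev 3: PC=5 idx=2 pred=T actual=T -> ctr[2]=3
Ev 4: PC=4 idx=1 pred=T actual=N -> ctr[1]=2
Ev 5: PC=4 idx=1 pred=T actual=T -> ctr[1]=3
Ev 6: PC=4 idx=1 pred=T actual=N -> ctr[1]=2
Ev 7: PC=6 idx=0 pred=T actual=N -> ctr[0]=2
Ev 8: PC=6 idx=0 pred=T actual=N -> ctr[0]=1
Ev 9: PC=6 idx=0 pred=N actual=T -> ctr[0]=2
Ev 10: PC=4 idx=1 pred=T actual=T -> ctr[1]=3
Ev 11: PC=4 idx=1 pred=T actual=N -> ctr[1]=2

Answer: 2 2 3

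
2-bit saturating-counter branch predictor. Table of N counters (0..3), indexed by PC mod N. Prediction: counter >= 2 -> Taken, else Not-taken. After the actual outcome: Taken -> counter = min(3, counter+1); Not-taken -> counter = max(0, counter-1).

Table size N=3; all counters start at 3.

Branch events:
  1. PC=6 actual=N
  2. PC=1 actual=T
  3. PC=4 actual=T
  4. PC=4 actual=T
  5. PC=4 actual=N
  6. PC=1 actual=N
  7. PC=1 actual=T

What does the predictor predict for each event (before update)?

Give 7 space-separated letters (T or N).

Answer: T T T T T T N

Derivation:
Ev 1: PC=6 idx=0 pred=T actual=N -> ctr[0]=2
Ev 2: PC=1 idx=1 pred=T actual=T -> ctr[1]=3
Ev 3: PC=4 idx=1 pred=T actual=T -> ctr[1]=3
Ev 4: PC=4 idx=1 pred=T actual=T -> ctr[1]=3
Ev 5: PC=4 idx=1 pred=T actual=N -> ctr[1]=2
Ev 6: PC=1 idx=1 pred=T actual=N -> ctr[1]=1
Ev 7: PC=1 idx=1 pred=N actual=T -> ctr[1]=2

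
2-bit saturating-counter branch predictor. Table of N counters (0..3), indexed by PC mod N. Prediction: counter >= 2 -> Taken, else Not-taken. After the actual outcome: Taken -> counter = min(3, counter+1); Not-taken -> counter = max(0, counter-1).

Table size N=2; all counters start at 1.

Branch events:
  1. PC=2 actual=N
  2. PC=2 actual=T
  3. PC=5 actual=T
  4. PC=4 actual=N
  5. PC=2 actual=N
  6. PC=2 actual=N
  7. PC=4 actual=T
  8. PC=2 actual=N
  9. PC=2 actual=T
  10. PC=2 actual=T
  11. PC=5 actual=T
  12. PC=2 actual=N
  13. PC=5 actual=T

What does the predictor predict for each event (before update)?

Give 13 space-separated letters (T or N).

Ev 1: PC=2 idx=0 pred=N actual=N -> ctr[0]=0
Ev 2: PC=2 idx=0 pred=N actual=T -> ctr[0]=1
Ev 3: PC=5 idx=1 pred=N actual=T -> ctr[1]=2
Ev 4: PC=4 idx=0 pred=N actual=N -> ctr[0]=0
Ev 5: PC=2 idx=0 pred=N actual=N -> ctr[0]=0
Ev 6: PC=2 idx=0 pred=N actual=N -> ctr[0]=0
Ev 7: PC=4 idx=0 pred=N actual=T -> ctr[0]=1
Ev 8: PC=2 idx=0 pred=N actual=N -> ctr[0]=0
Ev 9: PC=2 idx=0 pred=N actual=T -> ctr[0]=1
Ev 10: PC=2 idx=0 pred=N actual=T -> ctr[0]=2
Ev 11: PC=5 idx=1 pred=T actual=T -> ctr[1]=3
Ev 12: PC=2 idx=0 pred=T actual=N -> ctr[0]=1
Ev 13: PC=5 idx=1 pred=T actual=T -> ctr[1]=3

Answer: N N N N N N N N N N T T T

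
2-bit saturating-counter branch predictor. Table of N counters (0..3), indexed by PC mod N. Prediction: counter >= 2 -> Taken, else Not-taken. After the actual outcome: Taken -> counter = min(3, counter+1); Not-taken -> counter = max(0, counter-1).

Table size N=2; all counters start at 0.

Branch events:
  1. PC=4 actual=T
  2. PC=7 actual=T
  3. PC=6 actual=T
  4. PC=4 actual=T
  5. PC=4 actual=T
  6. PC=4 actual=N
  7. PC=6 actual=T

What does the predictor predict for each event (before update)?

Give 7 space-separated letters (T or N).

Answer: N N N T T T T

Derivation:
Ev 1: PC=4 idx=0 pred=N actual=T -> ctr[0]=1
Ev 2: PC=7 idx=1 pred=N actual=T -> ctr[1]=1
Ev 3: PC=6 idx=0 pred=N actual=T -> ctr[0]=2
Ev 4: PC=4 idx=0 pred=T actual=T -> ctr[0]=3
Ev 5: PC=4 idx=0 pred=T actual=T -> ctr[0]=3
Ev 6: PC=4 idx=0 pred=T actual=N -> ctr[0]=2
Ev 7: PC=6 idx=0 pred=T actual=T -> ctr[0]=3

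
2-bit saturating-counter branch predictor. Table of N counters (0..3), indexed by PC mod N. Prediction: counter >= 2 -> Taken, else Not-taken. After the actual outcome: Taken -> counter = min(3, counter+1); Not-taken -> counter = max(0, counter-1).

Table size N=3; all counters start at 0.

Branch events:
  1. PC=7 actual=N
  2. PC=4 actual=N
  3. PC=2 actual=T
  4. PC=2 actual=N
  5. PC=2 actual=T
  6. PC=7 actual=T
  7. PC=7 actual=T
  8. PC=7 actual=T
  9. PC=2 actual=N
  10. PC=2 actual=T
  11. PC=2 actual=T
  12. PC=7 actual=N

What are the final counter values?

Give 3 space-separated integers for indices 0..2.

Ev 1: PC=7 idx=1 pred=N actual=N -> ctr[1]=0
Ev 2: PC=4 idx=1 pred=N actual=N -> ctr[1]=0
Ev 3: PC=2 idx=2 pred=N actual=T -> ctr[2]=1
Ev 4: PC=2 idx=2 pred=N actual=N -> ctr[2]=0
Ev 5: PC=2 idx=2 pred=N actual=T -> ctr[2]=1
Ev 6: PC=7 idx=1 pred=N actual=T -> ctr[1]=1
Ev 7: PC=7 idx=1 pred=N actual=T -> ctr[1]=2
Ev 8: PC=7 idx=1 pred=T actual=T -> ctr[1]=3
Ev 9: PC=2 idx=2 pred=N actual=N -> ctr[2]=0
Ev 10: PC=2 idx=2 pred=N actual=T -> ctr[2]=1
Ev 11: PC=2 idx=2 pred=N actual=T -> ctr[2]=2
Ev 12: PC=7 idx=1 pred=T actual=N -> ctr[1]=2

Answer: 0 2 2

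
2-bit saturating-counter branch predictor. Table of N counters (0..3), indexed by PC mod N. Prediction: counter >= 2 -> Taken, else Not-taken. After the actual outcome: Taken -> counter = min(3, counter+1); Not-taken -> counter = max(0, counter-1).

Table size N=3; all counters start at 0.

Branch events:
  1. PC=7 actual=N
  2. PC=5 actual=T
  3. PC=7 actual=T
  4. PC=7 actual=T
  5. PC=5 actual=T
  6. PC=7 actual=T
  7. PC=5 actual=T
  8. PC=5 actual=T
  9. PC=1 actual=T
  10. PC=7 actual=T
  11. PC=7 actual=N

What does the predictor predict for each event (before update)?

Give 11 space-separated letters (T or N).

Answer: N N N N N T T T T T T

Derivation:
Ev 1: PC=7 idx=1 pred=N actual=N -> ctr[1]=0
Ev 2: PC=5 idx=2 pred=N actual=T -> ctr[2]=1
Ev 3: PC=7 idx=1 pred=N actual=T -> ctr[1]=1
Ev 4: PC=7 idx=1 pred=N actual=T -> ctr[1]=2
Ev 5: PC=5 idx=2 pred=N actual=T -> ctr[2]=2
Ev 6: PC=7 idx=1 pred=T actual=T -> ctr[1]=3
Ev 7: PC=5 idx=2 pred=T actual=T -> ctr[2]=3
Ev 8: PC=5 idx=2 pred=T actual=T -> ctr[2]=3
Ev 9: PC=1 idx=1 pred=T actual=T -> ctr[1]=3
Ev 10: PC=7 idx=1 pred=T actual=T -> ctr[1]=3
Ev 11: PC=7 idx=1 pred=T actual=N -> ctr[1]=2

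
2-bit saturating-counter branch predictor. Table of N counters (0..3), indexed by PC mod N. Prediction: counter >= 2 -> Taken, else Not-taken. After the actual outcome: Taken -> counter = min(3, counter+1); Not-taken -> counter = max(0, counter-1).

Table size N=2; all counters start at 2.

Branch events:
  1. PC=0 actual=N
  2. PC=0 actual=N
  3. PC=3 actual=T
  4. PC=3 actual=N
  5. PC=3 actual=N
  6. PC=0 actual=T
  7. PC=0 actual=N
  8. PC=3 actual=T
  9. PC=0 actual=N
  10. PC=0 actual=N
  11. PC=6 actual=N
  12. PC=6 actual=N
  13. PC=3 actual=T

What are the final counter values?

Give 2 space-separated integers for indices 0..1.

Answer: 0 3

Derivation:
Ev 1: PC=0 idx=0 pred=T actual=N -> ctr[0]=1
Ev 2: PC=0 idx=0 pred=N actual=N -> ctr[0]=0
Ev 3: PC=3 idx=1 pred=T actual=T -> ctr[1]=3
Ev 4: PC=3 idx=1 pred=T actual=N -> ctr[1]=2
Ev 5: PC=3 idx=1 pred=T actual=N -> ctr[1]=1
Ev 6: PC=0 idx=0 pred=N actual=T -> ctr[0]=1
Ev 7: PC=0 idx=0 pred=N actual=N -> ctr[0]=0
Ev 8: PC=3 idx=1 pred=N actual=T -> ctr[1]=2
Ev 9: PC=0 idx=0 pred=N actual=N -> ctr[0]=0
Ev 10: PC=0 idx=0 pred=N actual=N -> ctr[0]=0
Ev 11: PC=6 idx=0 pred=N actual=N -> ctr[0]=0
Ev 12: PC=6 idx=0 pred=N actual=N -> ctr[0]=0
Ev 13: PC=3 idx=1 pred=T actual=T -> ctr[1]=3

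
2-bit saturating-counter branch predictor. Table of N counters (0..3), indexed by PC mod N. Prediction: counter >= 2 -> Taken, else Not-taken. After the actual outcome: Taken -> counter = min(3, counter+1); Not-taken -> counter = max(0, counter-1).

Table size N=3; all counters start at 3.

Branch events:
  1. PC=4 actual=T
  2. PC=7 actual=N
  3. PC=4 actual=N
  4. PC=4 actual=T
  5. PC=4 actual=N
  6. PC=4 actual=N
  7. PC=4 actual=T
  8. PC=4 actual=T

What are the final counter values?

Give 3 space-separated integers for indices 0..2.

Ev 1: PC=4 idx=1 pred=T actual=T -> ctr[1]=3
Ev 2: PC=7 idx=1 pred=T actual=N -> ctr[1]=2
Ev 3: PC=4 idx=1 pred=T actual=N -> ctr[1]=1
Ev 4: PC=4 idx=1 pred=N actual=T -> ctr[1]=2
Ev 5: PC=4 idx=1 pred=T actual=N -> ctr[1]=1
Ev 6: PC=4 idx=1 pred=N actual=N -> ctr[1]=0
Ev 7: PC=4 idx=1 pred=N actual=T -> ctr[1]=1
Ev 8: PC=4 idx=1 pred=N actual=T -> ctr[1]=2

Answer: 3 2 3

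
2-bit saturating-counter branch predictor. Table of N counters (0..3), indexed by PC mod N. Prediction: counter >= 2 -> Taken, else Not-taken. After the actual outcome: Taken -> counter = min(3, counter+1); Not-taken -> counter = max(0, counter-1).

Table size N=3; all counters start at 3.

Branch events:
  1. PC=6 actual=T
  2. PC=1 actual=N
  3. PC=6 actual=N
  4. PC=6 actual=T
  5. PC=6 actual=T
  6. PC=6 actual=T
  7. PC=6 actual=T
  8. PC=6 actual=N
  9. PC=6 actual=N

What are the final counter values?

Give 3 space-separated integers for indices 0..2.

Answer: 1 2 3

Derivation:
Ev 1: PC=6 idx=0 pred=T actual=T -> ctr[0]=3
Ev 2: PC=1 idx=1 pred=T actual=N -> ctr[1]=2
Ev 3: PC=6 idx=0 pred=T actual=N -> ctr[0]=2
Ev 4: PC=6 idx=0 pred=T actual=T -> ctr[0]=3
Ev 5: PC=6 idx=0 pred=T actual=T -> ctr[0]=3
Ev 6: PC=6 idx=0 pred=T actual=T -> ctr[0]=3
Ev 7: PC=6 idx=0 pred=T actual=T -> ctr[0]=3
Ev 8: PC=6 idx=0 pred=T actual=N -> ctr[0]=2
Ev 9: PC=6 idx=0 pred=T actual=N -> ctr[0]=1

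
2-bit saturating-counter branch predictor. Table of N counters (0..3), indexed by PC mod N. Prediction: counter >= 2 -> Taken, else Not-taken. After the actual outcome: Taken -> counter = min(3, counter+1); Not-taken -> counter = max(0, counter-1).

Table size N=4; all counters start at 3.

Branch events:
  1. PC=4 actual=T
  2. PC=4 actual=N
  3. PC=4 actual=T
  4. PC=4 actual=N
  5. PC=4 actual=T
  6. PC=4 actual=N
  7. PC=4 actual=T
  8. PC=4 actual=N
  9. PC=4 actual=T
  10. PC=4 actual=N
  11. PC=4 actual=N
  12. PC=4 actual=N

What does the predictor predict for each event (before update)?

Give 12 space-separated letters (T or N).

Answer: T T T T T T T T T T T N

Derivation:
Ev 1: PC=4 idx=0 pred=T actual=T -> ctr[0]=3
Ev 2: PC=4 idx=0 pred=T actual=N -> ctr[0]=2
Ev 3: PC=4 idx=0 pred=T actual=T -> ctr[0]=3
Ev 4: PC=4 idx=0 pred=T actual=N -> ctr[0]=2
Ev 5: PC=4 idx=0 pred=T actual=T -> ctr[0]=3
Ev 6: PC=4 idx=0 pred=T actual=N -> ctr[0]=2
Ev 7: PC=4 idx=0 pred=T actual=T -> ctr[0]=3
Ev 8: PC=4 idx=0 pred=T actual=N -> ctr[0]=2
Ev 9: PC=4 idx=0 pred=T actual=T -> ctr[0]=3
Ev 10: PC=4 idx=0 pred=T actual=N -> ctr[0]=2
Ev 11: PC=4 idx=0 pred=T actual=N -> ctr[0]=1
Ev 12: PC=4 idx=0 pred=N actual=N -> ctr[0]=0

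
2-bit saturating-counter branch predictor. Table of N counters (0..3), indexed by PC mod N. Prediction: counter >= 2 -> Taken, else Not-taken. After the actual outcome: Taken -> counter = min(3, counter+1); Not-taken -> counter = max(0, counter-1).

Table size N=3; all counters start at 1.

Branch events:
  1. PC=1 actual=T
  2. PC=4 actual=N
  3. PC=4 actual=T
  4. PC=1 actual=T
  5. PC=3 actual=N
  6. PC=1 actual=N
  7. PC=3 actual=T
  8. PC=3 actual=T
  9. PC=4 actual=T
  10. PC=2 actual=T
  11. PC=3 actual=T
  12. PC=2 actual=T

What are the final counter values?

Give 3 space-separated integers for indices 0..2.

Ev 1: PC=1 idx=1 pred=N actual=T -> ctr[1]=2
Ev 2: PC=4 idx=1 pred=T actual=N -> ctr[1]=1
Ev 3: PC=4 idx=1 pred=N actual=T -> ctr[1]=2
Ev 4: PC=1 idx=1 pred=T actual=T -> ctr[1]=3
Ev 5: PC=3 idx=0 pred=N actual=N -> ctr[0]=0
Ev 6: PC=1 idx=1 pred=T actual=N -> ctr[1]=2
Ev 7: PC=3 idx=0 pred=N actual=T -> ctr[0]=1
Ev 8: PC=3 idx=0 pred=N actual=T -> ctr[0]=2
Ev 9: PC=4 idx=1 pred=T actual=T -> ctr[1]=3
Ev 10: PC=2 idx=2 pred=N actual=T -> ctr[2]=2
Ev 11: PC=3 idx=0 pred=T actual=T -> ctr[0]=3
Ev 12: PC=2 idx=2 pred=T actual=T -> ctr[2]=3

Answer: 3 3 3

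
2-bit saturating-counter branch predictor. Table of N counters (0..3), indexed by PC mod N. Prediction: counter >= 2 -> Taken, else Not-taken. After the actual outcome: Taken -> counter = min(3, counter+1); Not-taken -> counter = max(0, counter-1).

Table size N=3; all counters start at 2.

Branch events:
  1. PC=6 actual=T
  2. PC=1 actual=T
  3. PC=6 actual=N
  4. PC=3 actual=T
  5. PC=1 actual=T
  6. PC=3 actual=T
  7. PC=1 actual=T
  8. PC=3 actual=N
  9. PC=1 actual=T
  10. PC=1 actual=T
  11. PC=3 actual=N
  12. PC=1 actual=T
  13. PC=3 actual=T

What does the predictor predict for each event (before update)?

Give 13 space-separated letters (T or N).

Answer: T T T T T T T T T T T T N

Derivation:
Ev 1: PC=6 idx=0 pred=T actual=T -> ctr[0]=3
Ev 2: PC=1 idx=1 pred=T actual=T -> ctr[1]=3
Ev 3: PC=6 idx=0 pred=T actual=N -> ctr[0]=2
Ev 4: PC=3 idx=0 pred=T actual=T -> ctr[0]=3
Ev 5: PC=1 idx=1 pred=T actual=T -> ctr[1]=3
Ev 6: PC=3 idx=0 pred=T actual=T -> ctr[0]=3
Ev 7: PC=1 idx=1 pred=T actual=T -> ctr[1]=3
Ev 8: PC=3 idx=0 pred=T actual=N -> ctr[0]=2
Ev 9: PC=1 idx=1 pred=T actual=T -> ctr[1]=3
Ev 10: PC=1 idx=1 pred=T actual=T -> ctr[1]=3
Ev 11: PC=3 idx=0 pred=T actual=N -> ctr[0]=1
Ev 12: PC=1 idx=1 pred=T actual=T -> ctr[1]=3
Ev 13: PC=3 idx=0 pred=N actual=T -> ctr[0]=2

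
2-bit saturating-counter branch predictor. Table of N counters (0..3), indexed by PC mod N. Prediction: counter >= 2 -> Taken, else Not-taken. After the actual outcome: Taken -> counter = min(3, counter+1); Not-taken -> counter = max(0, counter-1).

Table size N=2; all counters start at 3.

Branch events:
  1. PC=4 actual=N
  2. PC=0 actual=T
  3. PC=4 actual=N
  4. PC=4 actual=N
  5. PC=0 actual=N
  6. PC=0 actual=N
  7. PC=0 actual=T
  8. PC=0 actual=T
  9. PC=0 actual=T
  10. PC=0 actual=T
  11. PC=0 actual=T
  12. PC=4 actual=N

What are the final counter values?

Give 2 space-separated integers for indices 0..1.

Ev 1: PC=4 idx=0 pred=T actual=N -> ctr[0]=2
Ev 2: PC=0 idx=0 pred=T actual=T -> ctr[0]=3
Ev 3: PC=4 idx=0 pred=T actual=N -> ctr[0]=2
Ev 4: PC=4 idx=0 pred=T actual=N -> ctr[0]=1
Ev 5: PC=0 idx=0 pred=N actual=N -> ctr[0]=0
Ev 6: PC=0 idx=0 pred=N actual=N -> ctr[0]=0
Ev 7: PC=0 idx=0 pred=N actual=T -> ctr[0]=1
Ev 8: PC=0 idx=0 pred=N actual=T -> ctr[0]=2
Ev 9: PC=0 idx=0 pred=T actual=T -> ctr[0]=3
Ev 10: PC=0 idx=0 pred=T actual=T -> ctr[0]=3
Ev 11: PC=0 idx=0 pred=T actual=T -> ctr[0]=3
Ev 12: PC=4 idx=0 pred=T actual=N -> ctr[0]=2

Answer: 2 3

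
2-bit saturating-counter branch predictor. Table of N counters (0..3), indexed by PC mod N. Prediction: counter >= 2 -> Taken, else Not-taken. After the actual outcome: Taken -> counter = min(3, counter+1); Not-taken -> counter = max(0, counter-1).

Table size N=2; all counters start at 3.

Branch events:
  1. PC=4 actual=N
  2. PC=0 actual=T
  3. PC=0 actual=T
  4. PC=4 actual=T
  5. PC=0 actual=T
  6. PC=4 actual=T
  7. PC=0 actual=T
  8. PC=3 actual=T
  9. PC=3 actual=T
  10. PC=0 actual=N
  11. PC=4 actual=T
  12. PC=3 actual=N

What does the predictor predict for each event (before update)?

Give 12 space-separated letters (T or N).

Ev 1: PC=4 idx=0 pred=T actual=N -> ctr[0]=2
Ev 2: PC=0 idx=0 pred=T actual=T -> ctr[0]=3
Ev 3: PC=0 idx=0 pred=T actual=T -> ctr[0]=3
Ev 4: PC=4 idx=0 pred=T actual=T -> ctr[0]=3
Ev 5: PC=0 idx=0 pred=T actual=T -> ctr[0]=3
Ev 6: PC=4 idx=0 pred=T actual=T -> ctr[0]=3
Ev 7: PC=0 idx=0 pred=T actual=T -> ctr[0]=3
Ev 8: PC=3 idx=1 pred=T actual=T -> ctr[1]=3
Ev 9: PC=3 idx=1 pred=T actual=T -> ctr[1]=3
Ev 10: PC=0 idx=0 pred=T actual=N -> ctr[0]=2
Ev 11: PC=4 idx=0 pred=T actual=T -> ctr[0]=3
Ev 12: PC=3 idx=1 pred=T actual=N -> ctr[1]=2

Answer: T T T T T T T T T T T T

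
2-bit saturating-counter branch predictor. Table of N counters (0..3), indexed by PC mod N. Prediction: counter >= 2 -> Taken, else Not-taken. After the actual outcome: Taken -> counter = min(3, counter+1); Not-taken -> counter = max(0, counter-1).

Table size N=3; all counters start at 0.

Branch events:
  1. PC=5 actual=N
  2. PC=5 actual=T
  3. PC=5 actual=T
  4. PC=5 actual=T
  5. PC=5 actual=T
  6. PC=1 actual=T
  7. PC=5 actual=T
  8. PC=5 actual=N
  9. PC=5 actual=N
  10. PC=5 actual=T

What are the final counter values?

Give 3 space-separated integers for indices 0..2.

Ev 1: PC=5 idx=2 pred=N actual=N -> ctr[2]=0
Ev 2: PC=5 idx=2 pred=N actual=T -> ctr[2]=1
Ev 3: PC=5 idx=2 pred=N actual=T -> ctr[2]=2
Ev 4: PC=5 idx=2 pred=T actual=T -> ctr[2]=3
Ev 5: PC=5 idx=2 pred=T actual=T -> ctr[2]=3
Ev 6: PC=1 idx=1 pred=N actual=T -> ctr[1]=1
Ev 7: PC=5 idx=2 pred=T actual=T -> ctr[2]=3
Ev 8: PC=5 idx=2 pred=T actual=N -> ctr[2]=2
Ev 9: PC=5 idx=2 pred=T actual=N -> ctr[2]=1
Ev 10: PC=5 idx=2 pred=N actual=T -> ctr[2]=2

Answer: 0 1 2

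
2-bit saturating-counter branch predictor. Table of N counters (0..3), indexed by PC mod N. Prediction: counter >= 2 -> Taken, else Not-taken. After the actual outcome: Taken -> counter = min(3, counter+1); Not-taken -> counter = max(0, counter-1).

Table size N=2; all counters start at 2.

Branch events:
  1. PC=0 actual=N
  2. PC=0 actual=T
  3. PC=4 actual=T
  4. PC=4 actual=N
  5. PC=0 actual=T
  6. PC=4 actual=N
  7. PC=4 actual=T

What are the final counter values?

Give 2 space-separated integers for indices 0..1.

Ev 1: PC=0 idx=0 pred=T actual=N -> ctr[0]=1
Ev 2: PC=0 idx=0 pred=N actual=T -> ctr[0]=2
Ev 3: PC=4 idx=0 pred=T actual=T -> ctr[0]=3
Ev 4: PC=4 idx=0 pred=T actual=N -> ctr[0]=2
Ev 5: PC=0 idx=0 pred=T actual=T -> ctr[0]=3
Ev 6: PC=4 idx=0 pred=T actual=N -> ctr[0]=2
Ev 7: PC=4 idx=0 pred=T actual=T -> ctr[0]=3

Answer: 3 2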